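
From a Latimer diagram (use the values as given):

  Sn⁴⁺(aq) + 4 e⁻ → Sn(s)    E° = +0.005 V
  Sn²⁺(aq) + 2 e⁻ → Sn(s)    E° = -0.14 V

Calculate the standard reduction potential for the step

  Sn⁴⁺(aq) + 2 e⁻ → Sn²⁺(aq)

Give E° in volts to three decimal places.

+0.150 V

Sequential free energies add, so n₃E°₃ = n₁E°₁ + n₂E°₂.
With n₃ = 4, and the known step contributing 2×(-0.14) V, the unknown satisfies 2·E° = 4×(+0.005) − 2×(-0.14) = +0.300.
E° = +0.300 / 2 = +0.150 V.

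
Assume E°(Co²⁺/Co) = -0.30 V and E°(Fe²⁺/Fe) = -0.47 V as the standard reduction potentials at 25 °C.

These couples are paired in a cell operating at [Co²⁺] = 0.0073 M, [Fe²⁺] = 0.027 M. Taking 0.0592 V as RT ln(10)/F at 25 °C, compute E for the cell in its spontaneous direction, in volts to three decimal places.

+0.153 V

Co²⁺/Co is the cathode (higher E°), Fe²⁺/Fe the anode: E°cell = -0.30 − (-0.47) = +0.17 V, n = 2.
Overall: Co²⁺(aq) + Fe(s) → Co(s) + Fe²⁺(aq)
Q = [Fe²⁺] / ([Co²⁺]); log Q = 0.568.
E = E° − (0.0592/n) log Q = +0.17 − (0.0592/2)(0.568) = +0.153 V.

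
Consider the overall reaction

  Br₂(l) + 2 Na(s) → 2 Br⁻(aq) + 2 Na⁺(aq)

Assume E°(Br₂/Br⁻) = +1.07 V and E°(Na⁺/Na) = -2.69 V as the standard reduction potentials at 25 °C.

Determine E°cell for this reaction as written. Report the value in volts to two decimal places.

+3.76 V

The Br₂/Br⁻ couple has the higher reduction potential, so it is the cathode; Na⁺/Na is oxidised at the anode.
E°cell = E°(cathode) − E°(anode) = (+1.07) − (-2.69) = +3.76 V.
Since E°cell > 0, the reaction is spontaneous under standard conditions.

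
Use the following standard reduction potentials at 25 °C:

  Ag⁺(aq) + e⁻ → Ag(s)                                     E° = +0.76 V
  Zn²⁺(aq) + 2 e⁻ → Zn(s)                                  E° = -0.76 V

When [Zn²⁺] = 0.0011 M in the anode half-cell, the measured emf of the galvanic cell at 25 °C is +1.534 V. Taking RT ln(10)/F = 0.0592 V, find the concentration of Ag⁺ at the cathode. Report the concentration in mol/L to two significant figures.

0.057 M

Ag⁺/Ag is the cathode, Zn²⁺/Zn the anode: E°cell = +1.52 V, n = 2.
Overall reaction: 2 Ag⁺(aq) + Zn(s) → 2 Ag(s) + Zn²⁺(aq); Q = [Zn²⁺]^1/[Ag⁺]^2.
From E = E° − (0.0592/n) log Q: log Q = (E° − E)·n/0.0592 = (+1.52 − (+1.534))·2/0.0592 = -0.4730.
So 2·log[Ag⁺] = 1·log(0.0011) − log Q = -2.9586 − (-0.4730) = -2.4856; log[Ag⁺] = -2.4856 / 2 = -1.2428; [Ag⁺] = 10^(-1.2428) ≈ 0.057 M.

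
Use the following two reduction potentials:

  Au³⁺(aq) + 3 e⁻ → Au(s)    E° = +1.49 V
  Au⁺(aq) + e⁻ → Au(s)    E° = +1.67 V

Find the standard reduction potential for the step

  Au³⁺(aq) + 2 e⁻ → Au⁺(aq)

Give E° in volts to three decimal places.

+1.400 V

Sequential free energies add, so n₃E°₃ = n₁E°₁ + n₂E°₂.
With n₃ = 3, and the known step contributing 1×(+1.67) V, the unknown satisfies 2·E° = 3×(+1.49) − 1×(+1.67) = +2.800.
E° = +2.800 / 2 = +1.400 V.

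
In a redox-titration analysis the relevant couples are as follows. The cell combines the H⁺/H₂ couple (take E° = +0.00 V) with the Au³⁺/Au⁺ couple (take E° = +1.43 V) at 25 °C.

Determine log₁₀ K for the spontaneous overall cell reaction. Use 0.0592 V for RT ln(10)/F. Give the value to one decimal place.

48.3

Cathode: Au³⁺/Au⁺; anode: H⁺/H₂. E°cell = +1.43 V, n = 2.
log K = nE°cell / 0.0592 = (2)(+1.43) / 0.0592 = 48.3.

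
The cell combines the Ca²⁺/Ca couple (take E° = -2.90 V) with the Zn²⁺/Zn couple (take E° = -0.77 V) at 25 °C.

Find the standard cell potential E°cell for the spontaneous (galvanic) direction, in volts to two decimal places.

The Zn²⁺/Zn couple has the higher reduction potential, so it is the cathode; Ca²⁺/Ca is oxidised at the anode.
E°cell = E°(cathode) − E°(anode) = (-0.77) − (-2.90) = +2.13 V.

+2.13 V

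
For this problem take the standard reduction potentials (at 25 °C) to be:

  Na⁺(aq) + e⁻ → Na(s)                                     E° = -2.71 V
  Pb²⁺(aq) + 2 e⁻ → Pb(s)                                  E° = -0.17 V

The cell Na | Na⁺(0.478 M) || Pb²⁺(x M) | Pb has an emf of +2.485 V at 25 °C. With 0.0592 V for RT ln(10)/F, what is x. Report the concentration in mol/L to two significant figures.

0.0032 M

Pb²⁺/Pb is the cathode, Na⁺/Na the anode: E°cell = +2.54 V, n = 2.
Overall reaction: Pb²⁺(aq) + 2 Na(s) → Pb(s) + 2 Na⁺(aq); Q = [Na⁺]^2/[Pb²⁺]^1.
From E = E° − (0.0592/n) log Q: log Q = (E° − E)·n/0.0592 = (+2.54 − (+2.485))·2/0.0592 = 1.8581.
So 1·log[Pb²⁺] = 2·log(0.478) − log Q = -0.6411 − (1.8581) = -2.4992; [Pb²⁺] = 10^(-2.4992) ≈ 0.0032 M.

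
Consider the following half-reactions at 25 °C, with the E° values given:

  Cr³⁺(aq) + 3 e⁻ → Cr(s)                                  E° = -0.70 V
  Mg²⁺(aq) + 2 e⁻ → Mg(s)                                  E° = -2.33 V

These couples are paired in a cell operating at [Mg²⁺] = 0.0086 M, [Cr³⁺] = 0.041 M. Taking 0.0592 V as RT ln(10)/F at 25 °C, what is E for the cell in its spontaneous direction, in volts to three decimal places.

Cr³⁺/Cr is the cathode (higher E°), Mg²⁺/Mg the anode: E°cell = -0.70 − (-2.33) = +1.63 V, n = 6.
Overall: 2 Cr³⁺(aq) + 3 Mg(s) → 2 Cr(s) + 3 Mg²⁺(aq)
Q = [Mg²⁺]^3 / ([Cr³⁺]^2); log Q = -3.422.
E = E° − (0.0592/n) log Q = +1.63 − (0.0592/6)(-3.422) = +1.664 V.

+1.664 V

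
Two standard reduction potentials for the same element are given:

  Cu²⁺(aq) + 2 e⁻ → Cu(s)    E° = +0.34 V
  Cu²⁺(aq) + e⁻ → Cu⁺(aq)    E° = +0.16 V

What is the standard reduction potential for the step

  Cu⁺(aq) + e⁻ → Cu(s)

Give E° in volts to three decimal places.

+0.520 V

Sequential free energies add, so n₃E°₃ = n₁E°₁ + n₂E°₂.
With n₃ = 2, and the known step contributing 1×(+0.16) V, the unknown satisfies 1·E° = 2×(+0.34) − 1×(+0.16) = +0.520.
E° = +0.520 / 1 = +0.520 V.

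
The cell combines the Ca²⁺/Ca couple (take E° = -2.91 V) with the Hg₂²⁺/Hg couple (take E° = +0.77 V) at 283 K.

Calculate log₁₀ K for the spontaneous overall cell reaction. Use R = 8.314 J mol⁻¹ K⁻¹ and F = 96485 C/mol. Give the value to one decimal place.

131.1

Cathode: Hg₂²⁺/Hg; anode: Ca²⁺/Ca. E°cell = (+0.77) − (-2.91) = +3.68 V, with n = 2.
ΔG° = −nFE° = −RT ln K, so ln K = nFE°/(RT) = (2)(96485)(+3.68) / ((8.314)(283)) = 301.815.
log₁₀ K = 301.815 / ln 10 = 131.1.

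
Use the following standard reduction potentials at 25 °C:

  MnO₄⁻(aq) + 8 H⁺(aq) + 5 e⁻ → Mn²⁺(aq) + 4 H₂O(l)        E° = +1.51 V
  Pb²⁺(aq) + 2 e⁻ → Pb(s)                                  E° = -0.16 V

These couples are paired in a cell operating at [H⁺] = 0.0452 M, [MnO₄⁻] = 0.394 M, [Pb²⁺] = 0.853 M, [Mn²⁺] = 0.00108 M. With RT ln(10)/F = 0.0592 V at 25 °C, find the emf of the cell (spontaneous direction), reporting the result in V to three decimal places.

MnO₄⁻/Mn²⁺ is the cathode (higher E°), Pb²⁺/Pb the anode: E°cell = +1.51 − (-0.16) = +1.67 V, n = 10.
Overall: 2 MnO₄⁻(aq) + 16 H⁺(aq) + 5 Pb(s) → 2 Mn²⁺(aq) + 8 H₂O(l) + 5 Pb²⁺(aq)
Q = [Mn²⁺]^2·[Pb²⁺]^5 / ([MnO₄⁻]^2·[H⁺]^16); log Q = 16.048.
E = E° − (0.0592/n) log Q = +1.67 − (0.0592/10)(16.048) = +1.575 V.

+1.575 V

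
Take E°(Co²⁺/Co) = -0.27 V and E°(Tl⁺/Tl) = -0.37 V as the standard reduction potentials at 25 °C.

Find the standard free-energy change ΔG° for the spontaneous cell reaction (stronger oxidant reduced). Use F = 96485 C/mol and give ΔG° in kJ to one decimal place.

-19.3 kJ

Co²⁺/Co (E° = -0.27 V) is the cathode; Tl⁺/Tl (E° = -0.37 V) is the anode, so E°cell = +0.10 V.
Balancing electrons gives n = 2 (lcm of 2 and 1).
ΔG° = −nFE° = −(2)(96485)(+0.10) = -19,297 J = -19.3 kJ.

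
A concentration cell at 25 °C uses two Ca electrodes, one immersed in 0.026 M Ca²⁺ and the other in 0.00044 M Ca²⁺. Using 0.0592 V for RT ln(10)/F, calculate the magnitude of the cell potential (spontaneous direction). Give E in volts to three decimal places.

For a concentration cell E°cell = 0. The 0.026 M side is the cathode (reduction is favoured where [Ca²⁺] is higher).
With n = 2, E = −(0.0592/2) log([Ca²⁺]ₐₙ/[Ca²⁺]꜀ₐₜ) = −(0.0592/2) log(0.00044/0.026) = −(0.0592/2)(-1.772) = +0.052 V.

+0.052 V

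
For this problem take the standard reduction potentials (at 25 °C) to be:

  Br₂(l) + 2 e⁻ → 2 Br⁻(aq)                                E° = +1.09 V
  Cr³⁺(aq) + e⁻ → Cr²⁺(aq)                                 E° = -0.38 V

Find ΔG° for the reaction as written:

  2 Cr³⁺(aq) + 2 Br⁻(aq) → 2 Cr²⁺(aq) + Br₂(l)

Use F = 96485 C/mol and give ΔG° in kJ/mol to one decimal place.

+283.7 kJ/mol

As written, Cr³⁺/Cr²⁺ is reduced (cathode) and Br₂/Br⁻ is oxidised (anode), so E°cell = (-0.38) − (+1.09) = -1.47 V.
Balancing electrons gives n = 2.
ΔG° = −nFE° = −(2)(96485)(-1.47) = 283,666 J = +283.7 kJ/mol.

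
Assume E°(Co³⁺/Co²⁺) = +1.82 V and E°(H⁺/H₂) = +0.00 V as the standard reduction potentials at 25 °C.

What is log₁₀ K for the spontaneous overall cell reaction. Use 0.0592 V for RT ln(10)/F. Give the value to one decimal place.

Cathode: Co³⁺/Co²⁺; anode: H⁺/H₂. E°cell = +1.82 V, n = 2.
log K = nE°cell / 0.0592 = (2)(+1.82) / 0.0592 = 61.5.

61.5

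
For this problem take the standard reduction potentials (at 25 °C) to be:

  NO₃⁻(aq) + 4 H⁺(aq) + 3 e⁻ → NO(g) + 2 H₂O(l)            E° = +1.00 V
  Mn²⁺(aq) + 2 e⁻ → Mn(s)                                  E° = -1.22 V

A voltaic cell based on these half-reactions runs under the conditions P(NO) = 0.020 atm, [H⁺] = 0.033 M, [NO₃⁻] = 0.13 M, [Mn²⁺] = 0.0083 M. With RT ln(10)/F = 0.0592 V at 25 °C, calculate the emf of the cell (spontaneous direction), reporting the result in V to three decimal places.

+2.181 V

NO₃⁻/NO is the cathode (higher E°), Mn²⁺/Mn the anode: E°cell = +1.00 − (-1.22) = +2.22 V, n = 6.
Overall: 2 NO₃⁻(aq) + 8 H⁺(aq) + 3 Mn(s) → 2 NO(g) + 4 H₂O(l) + 3 Mn²⁺(aq)
Q = P(NO)^2·[Mn²⁺]^3 / ([NO₃⁻]^2·[H⁺]^8); log Q = 3.983.
E = E° − (0.0592/n) log Q = +2.22 − (0.0592/6)(3.983) = +2.181 V.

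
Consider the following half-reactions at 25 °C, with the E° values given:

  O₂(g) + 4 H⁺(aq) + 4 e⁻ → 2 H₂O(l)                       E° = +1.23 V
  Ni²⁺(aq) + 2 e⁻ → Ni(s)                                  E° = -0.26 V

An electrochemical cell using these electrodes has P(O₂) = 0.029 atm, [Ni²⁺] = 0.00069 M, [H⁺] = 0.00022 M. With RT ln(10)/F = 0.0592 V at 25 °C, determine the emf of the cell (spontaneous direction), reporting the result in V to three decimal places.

O₂/H₂O is the cathode (higher E°), Ni²⁺/Ni the anode: E°cell = +1.23 − (-0.26) = +1.49 V, n = 4.
Overall: O₂(g) + 4 H⁺(aq) + 2 Ni(s) → 2 H₂O(l) + 2 Ni²⁺(aq)
Q = [Ni²⁺]^2 / (P(O₂)·[H⁺]^4); log Q = 9.846.
E = E° − (0.0592/n) log Q = +1.49 − (0.0592/4)(9.846) = +1.344 V.

+1.344 V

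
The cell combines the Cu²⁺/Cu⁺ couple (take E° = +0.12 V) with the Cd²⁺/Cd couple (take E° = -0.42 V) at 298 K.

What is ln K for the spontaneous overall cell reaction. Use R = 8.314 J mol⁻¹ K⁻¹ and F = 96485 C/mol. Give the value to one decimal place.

Cathode: Cu²⁺/Cu⁺; anode: Cd²⁺/Cd. E°cell = (+0.12) − (-0.42) = +0.54 V, with n = 2.
ΔG° = −nFE° = −RT ln K, so ln K = nFE°/(RT) = (2)(96485)(+0.54) / ((8.314)(298)) = 42.059.

42.1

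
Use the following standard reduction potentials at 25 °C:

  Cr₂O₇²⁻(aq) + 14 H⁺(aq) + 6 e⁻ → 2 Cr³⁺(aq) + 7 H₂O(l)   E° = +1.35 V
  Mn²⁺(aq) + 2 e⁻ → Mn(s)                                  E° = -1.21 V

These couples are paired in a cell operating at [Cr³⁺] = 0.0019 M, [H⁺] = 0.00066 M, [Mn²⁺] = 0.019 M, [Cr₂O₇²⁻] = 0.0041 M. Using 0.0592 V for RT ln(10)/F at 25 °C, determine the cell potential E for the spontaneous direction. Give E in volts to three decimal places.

+2.202 V

Cr₂O₇²⁻/Cr³⁺ is the cathode (higher E°), Mn²⁺/Mn the anode: E°cell = +1.35 − (-1.21) = +2.56 V, n = 6.
Overall: Cr₂O₇²⁻(aq) + 14 H⁺(aq) + 3 Mn(s) → 2 Cr³⁺(aq) + 7 H₂O(l) + 3 Mn²⁺(aq)
Q = [Cr³⁺]^2·[Mn²⁺]^3 / ([Cr₂O₇²⁻]·[H⁺]^14); log Q = 36.307.
E = E° − (0.0592/n) log Q = +2.56 − (0.0592/6)(36.307) = +2.202 V.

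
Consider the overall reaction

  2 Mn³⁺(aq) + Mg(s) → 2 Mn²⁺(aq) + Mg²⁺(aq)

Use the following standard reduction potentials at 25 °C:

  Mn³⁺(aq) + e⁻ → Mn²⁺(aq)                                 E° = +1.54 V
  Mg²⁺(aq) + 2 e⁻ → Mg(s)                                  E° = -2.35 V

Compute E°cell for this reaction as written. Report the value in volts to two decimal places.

+3.89 V

The Mn³⁺/Mn²⁺ couple has the higher reduction potential, so it is the cathode; Mg²⁺/Mg is oxidised at the anode.
E°cell = E°(cathode) − E°(anode) = (+1.54) − (-2.35) = +3.89 V.
Since E°cell > 0, the reaction is spontaneous under standard conditions.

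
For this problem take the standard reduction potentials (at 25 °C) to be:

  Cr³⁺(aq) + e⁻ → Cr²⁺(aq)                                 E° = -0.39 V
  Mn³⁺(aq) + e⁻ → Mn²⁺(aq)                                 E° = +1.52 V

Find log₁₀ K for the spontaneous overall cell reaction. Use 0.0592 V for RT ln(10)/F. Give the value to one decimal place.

Cathode: Mn³⁺/Mn²⁺; anode: Cr³⁺/Cr²⁺. E°cell = +1.91 V, n = 1.
log K = nE°cell / 0.0592 = (1)(+1.91) / 0.0592 = 32.3.

32.3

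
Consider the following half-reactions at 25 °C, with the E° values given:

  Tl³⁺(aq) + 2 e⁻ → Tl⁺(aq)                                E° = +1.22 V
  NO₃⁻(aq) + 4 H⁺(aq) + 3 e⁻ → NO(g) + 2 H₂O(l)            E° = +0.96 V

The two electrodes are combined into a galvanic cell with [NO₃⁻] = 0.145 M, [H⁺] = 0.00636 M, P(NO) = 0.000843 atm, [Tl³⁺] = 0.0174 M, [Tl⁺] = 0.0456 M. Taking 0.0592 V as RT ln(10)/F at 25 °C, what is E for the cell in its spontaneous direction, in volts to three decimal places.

Tl³⁺/Tl⁺ is the cathode (higher E°), NO₃⁻/NO the anode: E°cell = +1.22 − (+0.96) = +0.26 V, n = 6.
Overall: 3 Tl³⁺(aq) + 2 NO(g) + 4 H₂O(l) → 3 Tl⁺(aq) + 2 NO₃⁻(aq) + 8 H⁺(aq)
Q = [Tl⁺]^3·[NO₃⁻]^2·[H⁺]^8 / ([Tl³⁺]^3·P(NO)^2); log Q = -11.846.
E = E° − (0.0592/n) log Q = +0.26 − (0.0592/6)(-11.846) = +0.377 V.

+0.377 V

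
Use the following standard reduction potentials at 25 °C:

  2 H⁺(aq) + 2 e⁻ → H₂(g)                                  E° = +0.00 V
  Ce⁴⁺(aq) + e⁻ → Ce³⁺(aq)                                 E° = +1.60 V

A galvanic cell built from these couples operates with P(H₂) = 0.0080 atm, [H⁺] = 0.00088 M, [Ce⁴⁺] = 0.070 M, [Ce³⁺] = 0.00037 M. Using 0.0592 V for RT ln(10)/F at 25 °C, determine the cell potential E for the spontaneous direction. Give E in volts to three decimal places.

Ce⁴⁺/Ce³⁺ is the cathode (higher E°), H⁺/H₂ the anode: E°cell = +1.60 − (+0.00) = +1.60 V, n = 2.
Overall: 2 Ce⁴⁺(aq) + H₂(g) → 2 Ce³⁺(aq) + 2 H⁺(aq)
Q = [Ce³⁺]^2·[H⁺]^2 / ([Ce⁴⁺]^2·P(H₂)); log Q = -8.568.
E = E° − (0.0592/n) log Q = +1.60 − (0.0592/2)(-8.568) = +1.854 V.

+1.854 V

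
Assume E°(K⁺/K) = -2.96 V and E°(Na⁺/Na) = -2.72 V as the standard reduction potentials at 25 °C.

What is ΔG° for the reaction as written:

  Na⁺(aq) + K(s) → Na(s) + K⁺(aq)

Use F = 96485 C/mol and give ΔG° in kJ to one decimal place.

-23.2 kJ

As written, Na⁺/Na is reduced (cathode) and K⁺/K is oxidised (anode), so E°cell = (-2.72) − (-2.96) = +0.24 V.
Balancing electrons gives n = 1.
ΔG° = −nFE° = −(1)(96485)(+0.24) = -23,156 J = -23.2 kJ.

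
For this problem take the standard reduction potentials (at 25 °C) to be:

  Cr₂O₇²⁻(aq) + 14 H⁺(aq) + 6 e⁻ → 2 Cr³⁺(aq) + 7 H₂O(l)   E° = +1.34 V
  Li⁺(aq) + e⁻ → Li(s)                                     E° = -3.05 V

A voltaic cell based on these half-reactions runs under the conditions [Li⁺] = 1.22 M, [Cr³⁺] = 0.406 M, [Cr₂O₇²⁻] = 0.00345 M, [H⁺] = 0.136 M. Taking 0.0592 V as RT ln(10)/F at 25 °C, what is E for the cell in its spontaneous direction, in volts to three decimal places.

+4.249 V

Cr₂O₇²⁻/Cr³⁺ is the cathode (higher E°), Li⁺/Li the anode: E°cell = +1.34 − (-3.05) = +4.39 V, n = 6.
Overall: Cr₂O₇²⁻(aq) + 14 H⁺(aq) + 6 Li(s) → 2 Cr³⁺(aq) + 7 H₂O(l) + 6 Li⁺(aq)
Q = [Cr³⁺]^2·[Li⁺]^6 / ([Cr₂O₇²⁻]·[H⁺]^14); log Q = 14.328.
E = E° − (0.0592/n) log Q = +4.39 − (0.0592/6)(14.328) = +4.249 V.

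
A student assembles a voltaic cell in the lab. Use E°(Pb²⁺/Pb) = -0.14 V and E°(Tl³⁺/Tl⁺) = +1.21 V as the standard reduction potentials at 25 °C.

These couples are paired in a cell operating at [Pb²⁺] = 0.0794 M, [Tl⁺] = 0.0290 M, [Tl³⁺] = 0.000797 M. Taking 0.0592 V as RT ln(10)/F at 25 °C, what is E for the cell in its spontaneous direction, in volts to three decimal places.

+1.336 V

Tl³⁺/Tl⁺ is the cathode (higher E°), Pb²⁺/Pb the anode: E°cell = +1.21 − (-0.14) = +1.35 V, n = 2.
Overall: Tl³⁺(aq) + Pb(s) → Tl⁺(aq) + Pb²⁺(aq)
Q = [Tl⁺]·[Pb²⁺] / ([Tl³⁺]); log Q = 0.461.
E = E° − (0.0592/n) log Q = +1.35 − (0.0592/2)(0.461) = +1.336 V.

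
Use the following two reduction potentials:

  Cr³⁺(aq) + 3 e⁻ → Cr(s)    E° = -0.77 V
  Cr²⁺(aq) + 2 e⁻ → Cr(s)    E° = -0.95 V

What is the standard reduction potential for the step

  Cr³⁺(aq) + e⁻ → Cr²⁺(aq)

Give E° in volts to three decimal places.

Sequential free energies add, so n₃E°₃ = n₁E°₁ + n₂E°₂.
With n₃ = 3, and the known step contributing 2×(-0.95) V, the unknown satisfies 1·E° = 3×(-0.77) − 2×(-0.95) = -0.410.
E° = -0.410 / 1 = -0.410 V.

-0.410 V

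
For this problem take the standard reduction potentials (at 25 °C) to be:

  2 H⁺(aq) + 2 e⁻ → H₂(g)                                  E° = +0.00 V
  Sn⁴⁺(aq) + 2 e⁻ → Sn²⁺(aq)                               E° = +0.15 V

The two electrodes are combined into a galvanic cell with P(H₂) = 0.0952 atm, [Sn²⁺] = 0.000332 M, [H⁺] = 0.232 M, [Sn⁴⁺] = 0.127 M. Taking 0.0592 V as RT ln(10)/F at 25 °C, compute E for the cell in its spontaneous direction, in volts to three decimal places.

Sn⁴⁺/Sn²⁺ is the cathode (higher E°), H⁺/H₂ the anode: E°cell = +0.15 − (+0.00) = +0.15 V, n = 2.
Overall: Sn⁴⁺(aq) + H₂(g) → Sn²⁺(aq) + 2 H⁺(aq)
Q = [Sn²⁺]·[H⁺]^2 / ([Sn⁴⁺]·P(H₂)); log Q = -2.830.
E = E° − (0.0592/n) log Q = +0.15 − (0.0592/2)(-2.830) = +0.234 V.

+0.234 V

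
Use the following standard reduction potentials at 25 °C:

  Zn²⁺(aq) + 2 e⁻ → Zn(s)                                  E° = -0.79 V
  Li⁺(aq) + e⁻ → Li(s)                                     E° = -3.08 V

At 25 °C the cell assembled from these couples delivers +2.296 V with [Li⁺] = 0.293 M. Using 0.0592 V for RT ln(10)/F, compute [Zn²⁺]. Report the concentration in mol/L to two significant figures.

Zn²⁺/Zn is the cathode, Li⁺/Li the anode: E°cell = +2.29 V, n = 2.
Overall reaction: Zn²⁺(aq) + 2 Li(s) → Zn(s) + 2 Li⁺(aq); Q = [Li⁺]^2/[Zn²⁺]^1.
From E = E° − (0.0592/n) log Q: log Q = (E° − E)·n/0.0592 = (+2.29 − (+2.296))·2/0.0592 = -0.2027.
So 1·log[Zn²⁺] = 2·log(0.293) − log Q = -1.0663 − (-0.2027) = -0.8636; [Zn²⁺] = 10^(-0.8636) ≈ 0.14 M.

0.14 M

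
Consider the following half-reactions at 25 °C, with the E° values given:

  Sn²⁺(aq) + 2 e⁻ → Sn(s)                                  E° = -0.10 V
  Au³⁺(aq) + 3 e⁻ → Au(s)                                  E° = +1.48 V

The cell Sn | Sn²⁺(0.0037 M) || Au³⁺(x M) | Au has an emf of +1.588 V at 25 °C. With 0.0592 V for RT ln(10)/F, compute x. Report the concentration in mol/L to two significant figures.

0.00057 M

Au³⁺/Au is the cathode, Sn²⁺/Sn the anode: E°cell = +1.58 V, n = 6.
Overall reaction: 2 Au³⁺(aq) + 3 Sn(s) → 2 Au(s) + 3 Sn²⁺(aq); Q = [Sn²⁺]^3/[Au³⁺]^2.
From E = E° − (0.0592/n) log Q: log Q = (E° − E)·n/0.0592 = (+1.58 − (+1.588))·6/0.0592 = -0.8108.
So 2·log[Au³⁺] = 3·log(0.0037) − log Q = -7.2954 − (-0.8108) = -6.4846; log[Au³⁺] = -6.4846 / 2 = -3.2423; [Au³⁺] = 10^(-3.2423) ≈ 0.00057 M.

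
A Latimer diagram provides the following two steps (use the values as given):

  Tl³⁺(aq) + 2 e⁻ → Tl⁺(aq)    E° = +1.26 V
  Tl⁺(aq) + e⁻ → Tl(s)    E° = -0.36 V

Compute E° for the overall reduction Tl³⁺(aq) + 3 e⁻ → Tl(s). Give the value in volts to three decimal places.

Since ΔG° = −nFE° is additive over sequential reductions, n₃E°₃ = n₁E°₁ + n₂E°₂.
E°₃ = (2×+1.26 + 1×-0.36) / 3 = (+2.160) / 3 = +0.720 V.

+0.720 V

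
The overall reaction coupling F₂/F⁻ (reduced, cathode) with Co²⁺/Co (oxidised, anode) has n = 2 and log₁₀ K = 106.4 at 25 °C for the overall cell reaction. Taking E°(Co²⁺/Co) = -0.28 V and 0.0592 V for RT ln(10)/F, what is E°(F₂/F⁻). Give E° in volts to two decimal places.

+2.87 V

E°cell = (0.0592/n)·log K = (0.0592/2)(106.4) = +3.149 V.
Since F₂/F⁻ is the cathode and Co²⁺/Co the anode, E°cell = E°(F₂/F⁻) − E°(Co²⁺/Co).
So E°(F₂/F⁻) = E°cell + E°(Co²⁺/Co) = +3.149 + (-0.28) = +2.87 V.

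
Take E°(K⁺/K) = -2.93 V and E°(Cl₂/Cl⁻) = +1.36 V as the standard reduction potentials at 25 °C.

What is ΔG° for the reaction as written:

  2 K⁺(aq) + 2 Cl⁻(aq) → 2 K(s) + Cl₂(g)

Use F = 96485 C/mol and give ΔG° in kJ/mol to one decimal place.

+827.8 kJ/mol

As written, K⁺/K is reduced (cathode) and Cl₂/Cl⁻ is oxidised (anode), so E°cell = (-2.93) − (+1.36) = -4.29 V.
Balancing electrons gives n = 2.
ΔG° = −nFE° = −(2)(96485)(-4.29) = 827,841 J = +827.8 kJ/mol.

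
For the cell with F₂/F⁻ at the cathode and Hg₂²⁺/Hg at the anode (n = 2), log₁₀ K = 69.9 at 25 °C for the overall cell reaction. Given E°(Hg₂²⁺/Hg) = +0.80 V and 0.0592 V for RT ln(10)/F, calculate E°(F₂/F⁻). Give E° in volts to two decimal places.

+2.87 V

E°cell = (0.0592/n)·log K = (0.0592/2)(69.9) = +2.069 V.
Since F₂/F⁻ is the cathode and Hg₂²⁺/Hg the anode, E°cell = E°(F₂/F⁻) − E°(Hg₂²⁺/Hg).
So E°(F₂/F⁻) = E°cell + E°(Hg₂²⁺/Hg) = +2.069 + (+0.80) = +2.87 V.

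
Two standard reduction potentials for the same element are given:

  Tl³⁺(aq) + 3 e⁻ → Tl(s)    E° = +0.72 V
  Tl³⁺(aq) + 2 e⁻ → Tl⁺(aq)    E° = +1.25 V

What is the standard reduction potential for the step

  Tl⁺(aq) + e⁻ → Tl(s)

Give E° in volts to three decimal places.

-0.340 V

Sequential free energies add, so n₃E°₃ = n₁E°₁ + n₂E°₂.
With n₃ = 3, and the known step contributing 2×(+1.25) V, the unknown satisfies 1·E° = 3×(+0.72) − 2×(+1.25) = -0.340.
E° = -0.340 / 1 = -0.340 V.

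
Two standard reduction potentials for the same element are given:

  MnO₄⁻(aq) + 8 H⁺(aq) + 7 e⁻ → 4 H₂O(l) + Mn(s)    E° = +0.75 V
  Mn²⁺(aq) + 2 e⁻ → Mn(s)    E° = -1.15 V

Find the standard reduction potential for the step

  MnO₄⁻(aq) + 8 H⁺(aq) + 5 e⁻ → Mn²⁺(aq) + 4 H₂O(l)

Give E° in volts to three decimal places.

Sequential free energies add, so n₃E°₃ = n₁E°₁ + n₂E°₂.
With n₃ = 7, and the known step contributing 2×(-1.15) V, the unknown satisfies 5·E° = 7×(+0.75) − 2×(-1.15) = +7.550.
E° = +7.550 / 5 = +1.510 V.

+1.510 V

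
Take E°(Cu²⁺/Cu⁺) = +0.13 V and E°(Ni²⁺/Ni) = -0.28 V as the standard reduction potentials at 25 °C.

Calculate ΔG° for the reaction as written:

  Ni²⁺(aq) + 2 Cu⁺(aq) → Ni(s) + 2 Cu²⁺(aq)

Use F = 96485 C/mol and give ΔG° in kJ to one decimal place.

As written, Ni²⁺/Ni is reduced (cathode) and Cu²⁺/Cu⁺ is oxidised (anode), so E°cell = (-0.28) − (+0.13) = -0.41 V.
Balancing electrons gives n = 2.
ΔG° = −nFE° = −(2)(96485)(-0.41) = 79,118 J = +79.1 kJ.

+79.1 kJ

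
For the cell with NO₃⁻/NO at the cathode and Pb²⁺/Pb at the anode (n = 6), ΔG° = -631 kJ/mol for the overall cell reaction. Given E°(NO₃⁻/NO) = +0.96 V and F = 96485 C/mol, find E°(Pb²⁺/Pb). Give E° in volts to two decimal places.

E°cell = −ΔG°/(nF) = −(-631×10³)/((6)(96485)) = +1.090 V.
Since NO₃⁻/NO is the cathode and Pb²⁺/Pb the anode, E°cell = E°(NO₃⁻/NO) − E°(Pb²⁺/Pb).
So E°(Pb²⁺/Pb) = E°(NO₃⁻/NO) − E°cell = (+0.96) − (+1.090) = -0.13 V.

-0.13 V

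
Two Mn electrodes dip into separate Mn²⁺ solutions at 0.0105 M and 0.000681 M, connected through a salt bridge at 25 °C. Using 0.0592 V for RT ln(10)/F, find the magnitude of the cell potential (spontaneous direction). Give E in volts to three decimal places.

+0.035 V

For a concentration cell E°cell = 0. The 0.0105 M side is the cathode (reduction is favoured where [Mn²⁺] is higher).
With n = 2, E = −(0.0592/2) log([Mn²⁺]ₐₙ/[Mn²⁺]꜀ₐₜ) = −(0.0592/2) log(0.000681/0.0105) = −(0.0592/2)(-1.188) = +0.035 V.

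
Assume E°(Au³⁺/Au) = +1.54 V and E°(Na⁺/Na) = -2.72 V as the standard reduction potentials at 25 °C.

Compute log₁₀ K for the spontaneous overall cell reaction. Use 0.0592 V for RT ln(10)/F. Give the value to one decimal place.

Cathode: Au³⁺/Au; anode: Na⁺/Na. E°cell = +4.26 V, n = 3.
log K = nE°cell / 0.0592 = (3)(+4.26) / 0.0592 = 215.9.

215.9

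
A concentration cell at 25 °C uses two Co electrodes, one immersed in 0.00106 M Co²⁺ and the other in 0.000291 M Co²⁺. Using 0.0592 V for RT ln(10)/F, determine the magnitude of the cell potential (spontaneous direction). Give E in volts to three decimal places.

For a concentration cell E°cell = 0. The 0.00106 M side is the cathode (reduction is favoured where [Co²⁺] is higher).
With n = 2, E = −(0.0592/2) log([Co²⁺]ₐₙ/[Co²⁺]꜀ₐₜ) = −(0.0592/2) log(0.000291/0.00106) = −(0.0592/2)(-0.561) = +0.017 V.

+0.017 V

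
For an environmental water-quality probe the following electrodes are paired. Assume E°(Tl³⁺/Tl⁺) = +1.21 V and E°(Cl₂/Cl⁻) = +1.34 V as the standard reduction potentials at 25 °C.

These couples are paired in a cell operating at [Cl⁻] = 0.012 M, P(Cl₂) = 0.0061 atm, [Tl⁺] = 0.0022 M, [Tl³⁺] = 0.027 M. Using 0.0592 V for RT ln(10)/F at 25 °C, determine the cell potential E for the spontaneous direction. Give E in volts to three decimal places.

+0.146 V

Cl₂/Cl⁻ is the cathode (higher E°), Tl³⁺/Tl⁺ the anode: E°cell = +1.34 − (+1.21) = +0.13 V, n = 2.
Overall: Cl₂(g) + Tl⁺(aq) → 2 Cl⁻(aq) + Tl³⁺(aq)
Q = [Cl⁻]^2·[Tl³⁺] / (P(Cl₂)·[Tl⁺]); log Q = -0.538.
E = E° − (0.0592/n) log Q = +0.13 − (0.0592/2)(-0.538) = +0.146 V.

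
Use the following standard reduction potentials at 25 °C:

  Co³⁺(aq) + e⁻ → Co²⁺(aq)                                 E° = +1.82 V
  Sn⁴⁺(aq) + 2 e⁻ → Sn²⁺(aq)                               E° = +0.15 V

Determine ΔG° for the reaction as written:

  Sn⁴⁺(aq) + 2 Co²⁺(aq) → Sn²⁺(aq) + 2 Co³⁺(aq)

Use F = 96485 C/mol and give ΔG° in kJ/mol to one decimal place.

As written, Sn⁴⁺/Sn²⁺ is reduced (cathode) and Co³⁺/Co²⁺ is oxidised (anode), so E°cell = (+0.15) − (+1.82) = -1.67 V.
Balancing electrons gives n = 2.
ΔG° = −nFE° = −(2)(96485)(-1.67) = 322,260 J = +322.3 kJ/mol.

+322.3 kJ/mol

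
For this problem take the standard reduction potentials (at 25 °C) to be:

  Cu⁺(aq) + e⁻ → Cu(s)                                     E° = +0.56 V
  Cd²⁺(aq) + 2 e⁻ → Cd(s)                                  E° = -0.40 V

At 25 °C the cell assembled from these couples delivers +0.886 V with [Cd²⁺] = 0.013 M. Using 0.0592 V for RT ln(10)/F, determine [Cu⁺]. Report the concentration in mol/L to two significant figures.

0.0064 M

Cu⁺/Cu is the cathode, Cd²⁺/Cd the anode: E°cell = +0.96 V, n = 2.
Overall reaction: 2 Cu⁺(aq) + Cd(s) → 2 Cu(s) + Cd²⁺(aq); Q = [Cd²⁺]^1/[Cu⁺]^2.
From E = E° − (0.0592/n) log Q: log Q = (E° − E)·n/0.0592 = (+0.96 − (+0.886))·2/0.0592 = 2.5000.
So 2·log[Cu⁺] = 1·log(0.013) − log Q = -1.8861 − (2.5000) = -4.3861; log[Cu⁺] = -4.3861 / 2 = -2.1930; [Cu⁺] = 10^(-2.1930) ≈ 0.0064 M.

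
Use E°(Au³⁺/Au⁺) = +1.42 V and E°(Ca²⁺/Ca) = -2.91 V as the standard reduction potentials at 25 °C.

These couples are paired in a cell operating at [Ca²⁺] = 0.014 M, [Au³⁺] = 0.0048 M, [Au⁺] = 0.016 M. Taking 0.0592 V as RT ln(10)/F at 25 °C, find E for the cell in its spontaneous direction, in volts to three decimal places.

Au³⁺/Au⁺ is the cathode (higher E°), Ca²⁺/Ca the anode: E°cell = +1.42 − (-2.91) = +4.33 V, n = 2.
Overall: Au³⁺(aq) + Ca(s) → Au⁺(aq) + Ca²⁺(aq)
Q = [Au⁺]·[Ca²⁺] / ([Au³⁺]); log Q = -1.331.
E = E° − (0.0592/n) log Q = +4.33 − (0.0592/2)(-1.331) = +4.369 V.

+4.369 V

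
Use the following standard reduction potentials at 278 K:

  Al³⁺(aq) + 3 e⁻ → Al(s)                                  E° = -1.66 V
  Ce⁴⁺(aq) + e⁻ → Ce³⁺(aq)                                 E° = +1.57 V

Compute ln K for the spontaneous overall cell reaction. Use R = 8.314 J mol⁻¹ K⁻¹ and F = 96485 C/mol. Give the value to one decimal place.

Cathode: Ce⁴⁺/Ce³⁺; anode: Al³⁺/Al. E°cell = (+1.57) − (-1.66) = +3.23 V, with n = 3.
ΔG° = −nFE° = −RT ln K, so ln K = nFE°/(RT) = (3)(96485)(+3.23) / ((8.314)(278)) = 404.510.

404.5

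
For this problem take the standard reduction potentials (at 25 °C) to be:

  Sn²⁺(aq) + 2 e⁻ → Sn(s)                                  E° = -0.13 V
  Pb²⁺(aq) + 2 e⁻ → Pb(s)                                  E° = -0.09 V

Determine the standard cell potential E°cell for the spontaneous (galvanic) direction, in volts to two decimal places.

+0.04 V

The Pb²⁺/Pb couple has the higher reduction potential, so it is the cathode; Sn²⁺/Sn is oxidised at the anode.
E°cell = E°(cathode) − E°(anode) = (-0.09) − (-0.13) = +0.04 V.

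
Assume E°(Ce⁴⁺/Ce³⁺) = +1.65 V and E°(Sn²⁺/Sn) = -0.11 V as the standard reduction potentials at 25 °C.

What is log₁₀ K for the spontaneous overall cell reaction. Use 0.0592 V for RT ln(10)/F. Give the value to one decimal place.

Cathode: Ce⁴⁺/Ce³⁺; anode: Sn²⁺/Sn. E°cell = +1.76 V, n = 2.
log K = nE°cell / 0.0592 = (2)(+1.76) / 0.0592 = 59.5.

59.5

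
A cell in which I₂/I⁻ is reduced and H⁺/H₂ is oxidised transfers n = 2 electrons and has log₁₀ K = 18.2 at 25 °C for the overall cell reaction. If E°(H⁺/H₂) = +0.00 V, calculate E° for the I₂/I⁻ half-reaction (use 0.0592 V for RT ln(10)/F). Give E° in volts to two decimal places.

+0.54 V

E°cell = (0.0592/n)·log K = (0.0592/2)(18.2) = +0.539 V.
Since I₂/I⁻ is the cathode and H⁺/H₂ the anode, E°cell = E°(I₂/I⁻) − E°(H⁺/H₂).
So E°(I₂/I⁻) = E°cell + E°(H⁺/H₂) = +0.539 + (+0.00) = +0.54 V.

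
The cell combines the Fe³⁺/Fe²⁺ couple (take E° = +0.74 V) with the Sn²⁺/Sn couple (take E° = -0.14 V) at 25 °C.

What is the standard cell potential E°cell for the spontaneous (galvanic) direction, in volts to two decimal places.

+0.88 V

The Fe³⁺/Fe²⁺ couple has the higher reduction potential, so it is the cathode; Sn²⁺/Sn is oxidised at the anode.
E°cell = E°(cathode) − E°(anode) = (+0.74) − (-0.14) = +0.88 V.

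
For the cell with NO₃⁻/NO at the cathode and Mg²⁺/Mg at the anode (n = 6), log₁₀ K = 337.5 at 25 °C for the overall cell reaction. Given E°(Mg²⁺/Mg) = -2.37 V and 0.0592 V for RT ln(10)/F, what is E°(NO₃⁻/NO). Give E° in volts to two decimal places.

+0.96 V

E°cell = (0.0592/n)·log K = (0.0592/6)(337.5) = +3.330 V.
Since NO₃⁻/NO is the cathode and Mg²⁺/Mg the anode, E°cell = E°(NO₃⁻/NO) − E°(Mg²⁺/Mg).
So E°(NO₃⁻/NO) = E°cell + E°(Mg²⁺/Mg) = +3.330 + (-2.37) = +0.96 V.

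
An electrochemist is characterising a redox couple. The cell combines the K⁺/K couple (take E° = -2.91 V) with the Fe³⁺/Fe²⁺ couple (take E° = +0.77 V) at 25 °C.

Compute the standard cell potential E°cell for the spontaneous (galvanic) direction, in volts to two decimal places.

+3.68 V

The Fe³⁺/Fe²⁺ couple has the higher reduction potential, so it is the cathode; K⁺/K is oxidised at the anode.
E°cell = E°(cathode) − E°(anode) = (+0.77) − (-2.91) = +3.68 V.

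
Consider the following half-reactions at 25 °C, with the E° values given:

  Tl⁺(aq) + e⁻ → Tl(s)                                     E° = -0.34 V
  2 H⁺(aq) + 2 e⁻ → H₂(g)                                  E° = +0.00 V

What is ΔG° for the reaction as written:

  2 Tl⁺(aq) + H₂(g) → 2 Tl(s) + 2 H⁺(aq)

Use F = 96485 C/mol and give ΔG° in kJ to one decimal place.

As written, Tl⁺/Tl is reduced (cathode) and H⁺/H₂ is oxidised (anode), so E°cell = (-0.34) − (+0.00) = -0.34 V.
Balancing electrons gives n = 2.
ΔG° = −nFE° = −(2)(96485)(-0.34) = 65,610 J = +65.6 kJ.

+65.6 kJ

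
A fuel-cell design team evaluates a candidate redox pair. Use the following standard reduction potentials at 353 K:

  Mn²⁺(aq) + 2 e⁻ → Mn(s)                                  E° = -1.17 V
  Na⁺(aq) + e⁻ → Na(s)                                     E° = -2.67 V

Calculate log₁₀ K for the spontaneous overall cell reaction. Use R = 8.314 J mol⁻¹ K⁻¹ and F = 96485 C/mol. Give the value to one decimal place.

Cathode: Mn²⁺/Mn; anode: Na⁺/Na. E°cell = (-1.17) − (-2.67) = +1.50 V, with n = 2.
ΔG° = −nFE° = −RT ln K, so ln K = nFE°/(RT) = (2)(96485)(+1.50) / ((8.314)(353)) = 98.627.
log₁₀ K = 98.627 / ln 10 = 42.8.

42.8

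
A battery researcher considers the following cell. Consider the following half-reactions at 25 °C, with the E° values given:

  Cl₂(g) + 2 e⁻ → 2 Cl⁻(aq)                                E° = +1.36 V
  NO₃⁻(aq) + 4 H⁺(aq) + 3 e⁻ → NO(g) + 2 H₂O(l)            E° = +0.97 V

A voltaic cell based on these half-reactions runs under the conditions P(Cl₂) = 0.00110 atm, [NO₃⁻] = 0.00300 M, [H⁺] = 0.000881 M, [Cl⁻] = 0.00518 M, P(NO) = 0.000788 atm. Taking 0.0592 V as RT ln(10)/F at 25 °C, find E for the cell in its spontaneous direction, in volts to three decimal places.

Cl₂/Cl⁻ is the cathode (higher E°), NO₃⁻/NO the anode: E°cell = +1.36 − (+0.97) = +0.39 V, n = 6.
Overall: 3 Cl₂(g) + 2 NO(g) + 4 H₂O(l) → 6 Cl⁻(aq) + 2 NO₃⁻(aq) + 8 H⁺(aq)
Q = [Cl⁻]^6·[NO₃⁻]^2·[H⁺]^8 / (P(Cl₂)^3·P(NO)^2); log Q = -28.117.
E = E° − (0.0592/n) log Q = +0.39 − (0.0592/6)(-28.117) = +0.667 V.

+0.667 V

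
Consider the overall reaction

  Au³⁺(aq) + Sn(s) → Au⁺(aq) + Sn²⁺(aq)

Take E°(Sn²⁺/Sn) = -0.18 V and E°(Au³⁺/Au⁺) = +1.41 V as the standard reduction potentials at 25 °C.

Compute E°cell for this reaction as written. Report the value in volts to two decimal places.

+1.59 V

The Au³⁺/Au⁺ couple has the higher reduction potential, so it is the cathode; Sn²⁺/Sn is oxidised at the anode.
E°cell = E°(cathode) − E°(anode) = (+1.41) − (-0.18) = +1.59 V.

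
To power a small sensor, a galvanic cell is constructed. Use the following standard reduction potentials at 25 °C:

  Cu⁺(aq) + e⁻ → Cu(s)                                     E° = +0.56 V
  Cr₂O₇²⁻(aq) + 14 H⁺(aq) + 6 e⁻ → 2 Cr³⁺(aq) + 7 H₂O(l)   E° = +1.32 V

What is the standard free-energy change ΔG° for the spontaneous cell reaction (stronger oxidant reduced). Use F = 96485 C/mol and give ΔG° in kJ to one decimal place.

Cr₂O₇²⁻/Cr³⁺ (E° = +1.32 V) is the cathode; Cu⁺/Cu (E° = +0.56 V) is the anode, so E°cell = +0.76 V.
Balancing electrons gives n = 6 (lcm of 6 and 1).
ΔG° = −nFE° = −(6)(96485)(+0.76) = -439,972 J = -440.0 kJ.

-440.0 kJ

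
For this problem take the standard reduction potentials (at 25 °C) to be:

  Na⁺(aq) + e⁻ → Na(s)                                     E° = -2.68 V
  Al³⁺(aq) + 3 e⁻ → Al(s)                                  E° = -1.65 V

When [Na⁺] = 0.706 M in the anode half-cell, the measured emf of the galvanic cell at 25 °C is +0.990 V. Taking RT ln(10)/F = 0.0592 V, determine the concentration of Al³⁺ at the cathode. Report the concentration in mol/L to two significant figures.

0.0033 M

Al³⁺/Al is the cathode, Na⁺/Na the anode: E°cell = +1.03 V, n = 3.
Overall reaction: Al³⁺(aq) + 3 Na(s) → Al(s) + 3 Na⁺(aq); Q = [Na⁺]^3/[Al³⁺]^1.
From E = E° − (0.0592/n) log Q: log Q = (E° − E)·n/0.0592 = (+1.03 − (+0.990))·3/0.0592 = 2.0270.
So 1·log[Al³⁺] = 3·log(0.706) − log Q = -0.4536 − (2.0270) = -2.4806; [Al³⁺] = 10^(-2.4806) ≈ 0.0033 M.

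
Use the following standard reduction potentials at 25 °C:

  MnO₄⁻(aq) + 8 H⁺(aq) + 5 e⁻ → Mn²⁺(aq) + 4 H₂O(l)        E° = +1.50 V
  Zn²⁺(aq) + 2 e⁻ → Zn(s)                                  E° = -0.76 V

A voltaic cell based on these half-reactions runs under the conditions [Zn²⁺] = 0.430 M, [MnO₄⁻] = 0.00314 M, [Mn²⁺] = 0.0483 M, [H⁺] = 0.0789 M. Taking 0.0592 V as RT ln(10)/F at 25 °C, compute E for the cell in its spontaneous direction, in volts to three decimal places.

MnO₄⁻/Mn²⁺ is the cathode (higher E°), Zn²⁺/Zn the anode: E°cell = +1.50 − (-0.76) = +2.26 V, n = 10.
Overall: 2 MnO₄⁻(aq) + 16 H⁺(aq) + 5 Zn(s) → 2 Mn²⁺(aq) + 8 H₂O(l) + 5 Zn²⁺(aq)
Q = [Mn²⁺]^2·[Zn²⁺]^5 / ([MnO₄⁻]^2·[H⁺]^16); log Q = 18.188.
E = E° − (0.0592/n) log Q = +2.26 − (0.0592/10)(18.188) = +2.152 V.

+2.152 V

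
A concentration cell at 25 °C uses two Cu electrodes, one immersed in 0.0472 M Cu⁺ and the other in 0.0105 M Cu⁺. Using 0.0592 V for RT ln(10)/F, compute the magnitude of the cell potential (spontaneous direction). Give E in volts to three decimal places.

+0.039 V

For a concentration cell E°cell = 0. The 0.0472 M side is the cathode (reduction is favoured where [Cu⁺] is higher).
With n = 1, E = −(0.0592/1) log([Cu⁺]ₐₙ/[Cu⁺]꜀ₐₜ) = −(0.0592/1) log(0.0105/0.0472) = −(0.0592/1)(-0.653) = +0.039 V.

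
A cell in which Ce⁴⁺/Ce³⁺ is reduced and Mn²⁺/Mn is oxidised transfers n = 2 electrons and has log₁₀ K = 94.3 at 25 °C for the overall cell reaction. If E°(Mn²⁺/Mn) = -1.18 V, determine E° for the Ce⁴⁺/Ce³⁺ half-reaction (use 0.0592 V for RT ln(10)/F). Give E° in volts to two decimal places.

E°cell = (0.0592/n)·log K = (0.0592/2)(94.3) = +2.791 V.
Since Ce⁴⁺/Ce³⁺ is the cathode and Mn²⁺/Mn the anode, E°cell = E°(Ce⁴⁺/Ce³⁺) − E°(Mn²⁺/Mn).
So E°(Ce⁴⁺/Ce³⁺) = E°cell + E°(Mn²⁺/Mn) = +2.791 + (-1.18) = +1.61 V.

+1.61 V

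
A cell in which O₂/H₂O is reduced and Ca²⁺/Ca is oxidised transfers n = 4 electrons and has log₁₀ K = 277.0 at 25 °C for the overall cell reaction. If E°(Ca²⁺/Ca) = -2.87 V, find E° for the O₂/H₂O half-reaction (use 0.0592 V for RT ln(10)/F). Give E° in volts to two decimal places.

E°cell = (0.0592/n)·log K = (0.0592/4)(277.0) = +4.100 V.
Since O₂/H₂O is the cathode and Ca²⁺/Ca the anode, E°cell = E°(O₂/H₂O) − E°(Ca²⁺/Ca).
So E°(O₂/H₂O) = E°cell + E°(Ca²⁺/Ca) = +4.100 + (-2.87) = +1.23 V.

+1.23 V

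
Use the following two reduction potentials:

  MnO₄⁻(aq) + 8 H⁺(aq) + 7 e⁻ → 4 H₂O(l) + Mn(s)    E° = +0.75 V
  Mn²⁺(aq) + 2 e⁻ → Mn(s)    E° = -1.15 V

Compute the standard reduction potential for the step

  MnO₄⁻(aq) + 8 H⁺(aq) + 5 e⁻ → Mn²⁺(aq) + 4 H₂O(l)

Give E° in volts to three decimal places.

+1.510 V

Sequential free energies add, so n₃E°₃ = n₁E°₁ + n₂E°₂.
With n₃ = 7, and the known step contributing 2×(-1.15) V, the unknown satisfies 5·E° = 7×(+0.75) − 2×(-1.15) = +7.550.
E° = +7.550 / 5 = +1.510 V.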